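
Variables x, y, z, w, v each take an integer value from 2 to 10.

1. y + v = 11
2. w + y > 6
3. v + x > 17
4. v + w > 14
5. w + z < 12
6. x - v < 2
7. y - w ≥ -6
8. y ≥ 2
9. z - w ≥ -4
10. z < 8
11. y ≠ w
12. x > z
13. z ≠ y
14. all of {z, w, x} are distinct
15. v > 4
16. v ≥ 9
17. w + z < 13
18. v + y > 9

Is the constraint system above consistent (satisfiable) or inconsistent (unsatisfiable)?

Satisfiable

Take x = 9, y = 2, z = 3, w = 7, v = 9. Then constraint 1: y + v = 11; constraint 2: w + y = 9; constraint 3: v + x = 18, and every other listed constraint is also met.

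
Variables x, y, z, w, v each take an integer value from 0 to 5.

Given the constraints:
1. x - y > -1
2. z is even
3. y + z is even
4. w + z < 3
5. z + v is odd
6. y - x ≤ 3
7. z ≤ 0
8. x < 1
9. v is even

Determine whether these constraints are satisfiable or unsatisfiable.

Constraint 2 makes z even and constraint 9 makes v even, so z + v must be even. Constraint 5 says z + v is odd — contradiction.

Unsatisfiable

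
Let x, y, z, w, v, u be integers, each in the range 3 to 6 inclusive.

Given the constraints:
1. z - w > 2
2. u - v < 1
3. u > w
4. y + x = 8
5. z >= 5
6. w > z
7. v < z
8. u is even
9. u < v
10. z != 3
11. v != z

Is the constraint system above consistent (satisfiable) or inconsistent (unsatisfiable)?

Unsatisfiable

Constraints 3, 6, 7, and 9 give w < u, u < v, v < z, z < w. Chaining: w < u < v < z < w, which forces w < w — impossible.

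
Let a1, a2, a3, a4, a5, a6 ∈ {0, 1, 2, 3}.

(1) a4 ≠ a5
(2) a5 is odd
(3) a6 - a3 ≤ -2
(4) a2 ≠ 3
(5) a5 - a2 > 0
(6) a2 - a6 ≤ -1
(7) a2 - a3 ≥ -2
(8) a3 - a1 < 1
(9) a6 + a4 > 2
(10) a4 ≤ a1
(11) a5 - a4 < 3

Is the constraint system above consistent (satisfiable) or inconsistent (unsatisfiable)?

Constraints 3, 6, and 7 give a3 − a6 ≥ 2, a6 − a2 ≥ 1, a2 − a3 ≥ -2.
Adding all 3 inequalities: the left sides telescope to 0, and the right sides sum to 2 + 1 + (-2) = 1. So 0 ≥ 1, which is false.

Unsatisfiable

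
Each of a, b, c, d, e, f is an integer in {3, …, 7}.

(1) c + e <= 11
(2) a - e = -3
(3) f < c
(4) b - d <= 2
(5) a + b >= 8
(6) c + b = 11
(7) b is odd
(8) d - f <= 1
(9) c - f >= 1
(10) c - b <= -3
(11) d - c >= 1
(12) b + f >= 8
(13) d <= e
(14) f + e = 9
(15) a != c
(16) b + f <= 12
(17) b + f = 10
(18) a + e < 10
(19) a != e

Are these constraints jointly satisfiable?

Constraints 4, 8, 9, and 10 give f − d ≥ -1, d − b ≥ -2, b − c ≥ 3, c − f ≥ 1.
Adding all 4 inequalities: the left sides telescope to 0, and the right sides sum to (-1) + (-2) + 3 + 1 = 1. So 0 ≥ 1, which is false.

Unsatisfiable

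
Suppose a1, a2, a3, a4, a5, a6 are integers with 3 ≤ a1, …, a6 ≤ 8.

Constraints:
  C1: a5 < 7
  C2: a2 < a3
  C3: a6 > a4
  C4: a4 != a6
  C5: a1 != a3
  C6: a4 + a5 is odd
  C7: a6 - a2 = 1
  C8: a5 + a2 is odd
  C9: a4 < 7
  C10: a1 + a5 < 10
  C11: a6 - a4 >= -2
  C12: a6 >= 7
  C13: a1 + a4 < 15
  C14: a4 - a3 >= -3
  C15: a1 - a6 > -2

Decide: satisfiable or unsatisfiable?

Take a1 = 6, a2 = 6, a3 = 7, a4 = 6, a5 = 3, a6 = 7. Then constraint 7: a6 - a2 = 1; constraint 10: a1 + a5 = 9; constraint 11: a6 - a4 = 1, and every other listed constraint is also met.

Satisfiable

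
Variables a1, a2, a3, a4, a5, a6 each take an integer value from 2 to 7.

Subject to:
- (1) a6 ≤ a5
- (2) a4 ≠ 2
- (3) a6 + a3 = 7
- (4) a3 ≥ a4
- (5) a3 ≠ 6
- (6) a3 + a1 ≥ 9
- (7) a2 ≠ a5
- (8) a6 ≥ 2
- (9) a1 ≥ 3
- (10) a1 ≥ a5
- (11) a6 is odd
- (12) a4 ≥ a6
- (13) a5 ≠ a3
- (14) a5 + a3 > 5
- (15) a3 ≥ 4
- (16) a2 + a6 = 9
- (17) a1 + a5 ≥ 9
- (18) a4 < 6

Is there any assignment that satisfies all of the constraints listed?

Setting (a1, a2, a3, a4, a5, a6) = (7, 6, 4, 3, 3, 3) satisfies everything: constraint 3: a6 + a3 = 7; constraint 6: a3 + a1 = 11, and the others follow.

Satisfiable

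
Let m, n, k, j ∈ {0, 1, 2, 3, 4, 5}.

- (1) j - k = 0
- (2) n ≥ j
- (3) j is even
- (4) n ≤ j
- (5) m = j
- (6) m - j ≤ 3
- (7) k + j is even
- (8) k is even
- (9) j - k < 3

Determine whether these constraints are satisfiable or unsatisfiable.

The assignment m = 0, n = 0, k = 0, j = 0 works:
  constraint 1 holds since j - k = 0.
  constraint 6 holds since m - j = 0.
The rest check out directly.

Satisfiable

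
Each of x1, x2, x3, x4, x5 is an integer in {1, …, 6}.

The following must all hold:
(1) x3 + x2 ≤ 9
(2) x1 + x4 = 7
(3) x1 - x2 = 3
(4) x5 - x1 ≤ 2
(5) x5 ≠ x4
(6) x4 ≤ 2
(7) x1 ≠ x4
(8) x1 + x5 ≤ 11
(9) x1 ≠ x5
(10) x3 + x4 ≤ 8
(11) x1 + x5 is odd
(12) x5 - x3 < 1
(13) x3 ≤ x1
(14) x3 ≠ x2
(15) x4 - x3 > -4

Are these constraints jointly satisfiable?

One satisfying assignment is x1 = 5, x2 = 2, x3 = 5, x4 = 2, x5 = 4.
For the less obvious constraints — constraint 1: x3 + x2 = 7; constraint 2: x1 + x4 = 7; constraint 3: x1 - x2 = 3 — and the others hold by inspection.

Satisfiable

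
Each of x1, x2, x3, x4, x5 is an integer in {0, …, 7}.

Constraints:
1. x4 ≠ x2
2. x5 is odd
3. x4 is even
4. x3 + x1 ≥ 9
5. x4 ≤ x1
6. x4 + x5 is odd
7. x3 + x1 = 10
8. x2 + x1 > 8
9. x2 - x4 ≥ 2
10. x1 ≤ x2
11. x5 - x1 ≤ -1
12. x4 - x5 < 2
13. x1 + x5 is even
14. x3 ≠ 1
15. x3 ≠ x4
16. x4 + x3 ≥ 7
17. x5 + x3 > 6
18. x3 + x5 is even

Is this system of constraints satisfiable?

Satisfiable

One satisfying assignment is x1 = 5, x2 = 6, x3 = 5, x4 = 2, x5 = 3.
For the less obvious constraints — constraint 4: x3 + x1 = 10; constraint 7: x3 + x1 = 10; constraint 8: x2 + x1 = 11 — and the others hold by inspection.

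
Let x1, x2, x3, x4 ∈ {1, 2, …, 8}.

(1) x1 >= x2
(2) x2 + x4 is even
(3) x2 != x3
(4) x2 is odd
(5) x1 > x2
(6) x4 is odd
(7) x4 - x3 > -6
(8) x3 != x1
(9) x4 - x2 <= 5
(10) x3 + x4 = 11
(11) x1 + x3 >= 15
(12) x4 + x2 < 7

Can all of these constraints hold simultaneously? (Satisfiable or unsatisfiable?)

The assignment x1 = 7, x2 = 1, x3 = 8, x4 = 3 works:
  constraint 7 holds since x4 - x3 = -5.
  constraint 9 holds since x4 - x2 = 2.
  constraint 10 holds since x3 + x4 = 11.
The rest check out directly.

Satisfiable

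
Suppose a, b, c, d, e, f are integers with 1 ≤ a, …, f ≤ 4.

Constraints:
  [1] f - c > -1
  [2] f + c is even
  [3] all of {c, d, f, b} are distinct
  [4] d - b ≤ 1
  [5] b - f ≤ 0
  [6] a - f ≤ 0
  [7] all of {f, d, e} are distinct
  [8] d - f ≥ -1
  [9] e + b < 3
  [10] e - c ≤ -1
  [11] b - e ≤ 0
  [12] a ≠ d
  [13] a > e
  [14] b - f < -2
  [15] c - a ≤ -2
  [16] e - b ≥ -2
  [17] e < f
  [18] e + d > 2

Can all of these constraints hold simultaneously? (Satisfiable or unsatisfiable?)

Constraints 4, 6, 8, 10, 11, and 15 give a − c ≥ 2, c − e ≥ 1, e − b ≥ 0, b − d ≥ -1, d − f ≥ -1, f − a ≥ 0.
Adding all 6 inequalities: the left sides telescope to 0, and the right sides sum to 2 + 1 + 0 + (-1) + (-1) + 0 = 1. So 0 ≥ 1, which is false.

Unsatisfiable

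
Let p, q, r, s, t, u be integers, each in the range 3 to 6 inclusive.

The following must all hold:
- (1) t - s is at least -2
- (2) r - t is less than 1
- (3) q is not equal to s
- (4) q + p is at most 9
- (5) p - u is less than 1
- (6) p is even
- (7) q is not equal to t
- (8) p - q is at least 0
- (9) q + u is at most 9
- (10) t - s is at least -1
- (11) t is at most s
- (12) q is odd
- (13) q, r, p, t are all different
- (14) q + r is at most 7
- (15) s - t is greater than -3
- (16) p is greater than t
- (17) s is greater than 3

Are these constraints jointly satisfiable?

Try p = 6, q = 3, r = 4, s = 5, t = 5, u = 6.
Check constraint 1: t - s = 0; constraint 2: r - t = -1; constraint 4: q + p = 9. The remaining constraints are straightforward to verify.

Satisfiable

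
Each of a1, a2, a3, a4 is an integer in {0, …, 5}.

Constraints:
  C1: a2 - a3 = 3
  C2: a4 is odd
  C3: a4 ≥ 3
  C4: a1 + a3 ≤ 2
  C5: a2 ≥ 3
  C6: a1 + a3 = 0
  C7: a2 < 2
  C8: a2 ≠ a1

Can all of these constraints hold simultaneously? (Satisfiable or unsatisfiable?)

From constraint 5: a2 ≥ 3. From constraint 7: a2 ≤ 1. But 1 < 3, so no value of a2 works.

Unsatisfiable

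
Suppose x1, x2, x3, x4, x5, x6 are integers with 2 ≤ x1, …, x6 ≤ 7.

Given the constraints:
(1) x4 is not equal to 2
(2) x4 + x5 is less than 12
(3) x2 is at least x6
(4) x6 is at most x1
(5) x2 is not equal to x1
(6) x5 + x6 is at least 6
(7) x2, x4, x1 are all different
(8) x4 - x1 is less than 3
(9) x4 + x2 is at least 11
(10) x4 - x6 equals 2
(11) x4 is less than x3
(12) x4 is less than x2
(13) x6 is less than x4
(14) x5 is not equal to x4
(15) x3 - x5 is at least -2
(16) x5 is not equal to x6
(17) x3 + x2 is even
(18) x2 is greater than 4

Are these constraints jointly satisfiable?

One satisfying assignment is x1 = 2, x2 = 7, x3 = 5, x4 = 4, x5 = 7, x6 = 2.
For the less obvious constraints — constraint 2: x4 + x5 = 11; constraint 6: x5 + x6 = 9 — and the others hold by inspection.

Satisfiable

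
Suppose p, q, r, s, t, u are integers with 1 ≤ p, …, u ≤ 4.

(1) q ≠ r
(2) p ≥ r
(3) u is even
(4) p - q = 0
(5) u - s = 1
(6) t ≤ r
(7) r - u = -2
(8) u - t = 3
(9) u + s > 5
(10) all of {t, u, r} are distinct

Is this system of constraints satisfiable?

Setting (p, q, r, s, t, u) = (3, 3, 2, 3, 1, 4) satisfies everything: constraint 4: p - q = 0; constraint 5: u - s = 1; constraint 7: r - u = -2, and the others follow.

Satisfiable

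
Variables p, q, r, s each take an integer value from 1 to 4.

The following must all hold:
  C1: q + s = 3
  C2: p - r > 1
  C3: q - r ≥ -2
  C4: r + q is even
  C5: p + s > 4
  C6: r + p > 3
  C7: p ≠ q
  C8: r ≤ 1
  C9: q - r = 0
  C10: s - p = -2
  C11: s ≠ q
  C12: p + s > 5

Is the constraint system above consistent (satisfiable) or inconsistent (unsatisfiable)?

Satisfiable

The assignment p = 4, q = 1, r = 1, s = 2 works:
  constraint 1 holds since q + s = 3.
  constraint 2 holds since p - r = 3.
The rest check out directly.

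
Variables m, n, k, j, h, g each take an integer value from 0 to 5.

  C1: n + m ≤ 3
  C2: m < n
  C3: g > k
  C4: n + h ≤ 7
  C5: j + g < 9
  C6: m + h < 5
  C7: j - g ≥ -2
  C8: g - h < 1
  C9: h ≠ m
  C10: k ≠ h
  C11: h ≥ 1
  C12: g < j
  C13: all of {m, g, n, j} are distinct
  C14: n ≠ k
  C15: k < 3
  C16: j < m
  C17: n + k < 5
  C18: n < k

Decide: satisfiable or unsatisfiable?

Constraints 2, 3, 12, 16, and 18 give j < m, m < n, n < k, k < g, g < j. Chaining: j < m < n < k < g < j, which forces j < j — impossible.

Unsatisfiable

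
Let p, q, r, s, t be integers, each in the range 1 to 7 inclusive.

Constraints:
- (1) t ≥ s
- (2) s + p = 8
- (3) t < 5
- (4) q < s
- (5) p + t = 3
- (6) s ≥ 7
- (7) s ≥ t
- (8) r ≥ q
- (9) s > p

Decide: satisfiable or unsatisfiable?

From constraints 1 and 6: t ≥ s and s ≥ 7, so t ≥ 7. From constraint 3: t ≤ 4. But 4 < 7, so no value of t works.

Unsatisfiable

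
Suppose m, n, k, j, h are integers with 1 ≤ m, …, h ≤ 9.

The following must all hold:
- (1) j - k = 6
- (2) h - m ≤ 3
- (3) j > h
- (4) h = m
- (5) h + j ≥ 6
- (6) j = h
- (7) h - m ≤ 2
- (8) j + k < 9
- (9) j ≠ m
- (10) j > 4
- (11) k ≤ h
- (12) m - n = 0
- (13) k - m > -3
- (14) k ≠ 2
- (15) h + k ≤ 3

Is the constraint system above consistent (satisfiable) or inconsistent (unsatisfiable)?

Unsatisfiable

From constraints 4 and 6, j = h = m, so j = m. But constraint 9 says j ≠ m. Contradiction.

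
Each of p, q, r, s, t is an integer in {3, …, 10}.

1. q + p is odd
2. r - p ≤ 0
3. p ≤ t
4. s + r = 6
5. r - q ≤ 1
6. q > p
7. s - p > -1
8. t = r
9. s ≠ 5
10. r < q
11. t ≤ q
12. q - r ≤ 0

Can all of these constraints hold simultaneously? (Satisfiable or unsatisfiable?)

Constraints 2, 6, and 12 give q ≤ r, r ≤ p, p < q. Chaining: q ≤ r ≤ p < q, which forces q < q — impossible.

Unsatisfiable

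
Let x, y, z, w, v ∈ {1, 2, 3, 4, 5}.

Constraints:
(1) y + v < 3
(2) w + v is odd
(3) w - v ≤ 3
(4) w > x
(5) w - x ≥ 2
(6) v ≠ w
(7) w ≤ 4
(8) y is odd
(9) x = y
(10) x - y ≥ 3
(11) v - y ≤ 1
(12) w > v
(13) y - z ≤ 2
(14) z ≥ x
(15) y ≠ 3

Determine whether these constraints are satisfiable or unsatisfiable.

Constraints 3, 5, 10, and 11 give y − v ≥ -1, v − w ≥ -3, w − x ≥ 2, x − y ≥ 3.
Adding all 4 inequalities: the left sides telescope to 0, and the right sides sum to (-1) + (-3) + 2 + 3 = 1. So 0 ≥ 1, which is false.

Unsatisfiable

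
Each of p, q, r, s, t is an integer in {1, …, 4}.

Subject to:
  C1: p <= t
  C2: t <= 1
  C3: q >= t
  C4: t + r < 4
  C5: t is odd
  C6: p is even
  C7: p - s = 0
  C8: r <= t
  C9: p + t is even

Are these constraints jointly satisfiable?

Unsatisfiable

Constraint 6 makes p even and constraint 5 makes t odd, so p + t must be odd. Constraint 9 says p + t is even — contradiction.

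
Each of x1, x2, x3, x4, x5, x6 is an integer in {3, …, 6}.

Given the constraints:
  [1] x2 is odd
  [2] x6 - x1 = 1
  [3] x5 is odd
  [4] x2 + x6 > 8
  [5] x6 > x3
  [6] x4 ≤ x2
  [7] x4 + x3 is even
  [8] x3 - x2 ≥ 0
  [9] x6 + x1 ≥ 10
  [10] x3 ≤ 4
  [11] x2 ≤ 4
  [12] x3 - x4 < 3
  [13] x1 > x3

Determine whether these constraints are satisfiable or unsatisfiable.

Setting (x1, x2, x3, x4, x5, x6) = (5, 3, 3, 3, 3, 6) satisfies everything: constraint 2: x6 - x1 = 1; constraint 4: x2 + x6 = 9, and the others follow.

Satisfiable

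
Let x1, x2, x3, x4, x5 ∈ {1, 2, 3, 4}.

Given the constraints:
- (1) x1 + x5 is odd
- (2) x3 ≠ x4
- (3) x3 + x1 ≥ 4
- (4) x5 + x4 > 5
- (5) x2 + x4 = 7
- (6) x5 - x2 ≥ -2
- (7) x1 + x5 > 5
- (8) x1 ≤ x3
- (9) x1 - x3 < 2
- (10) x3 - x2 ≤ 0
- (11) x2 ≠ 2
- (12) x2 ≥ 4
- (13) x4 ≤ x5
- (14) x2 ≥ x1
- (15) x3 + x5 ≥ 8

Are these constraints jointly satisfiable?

Take x1 = 3, x2 = 4, x3 = 4, x4 = 3, x5 = 4. Then constraint 3: x3 + x1 = 7; constraint 4: x5 + x4 = 7, and every other listed constraint is also met.

Satisfiable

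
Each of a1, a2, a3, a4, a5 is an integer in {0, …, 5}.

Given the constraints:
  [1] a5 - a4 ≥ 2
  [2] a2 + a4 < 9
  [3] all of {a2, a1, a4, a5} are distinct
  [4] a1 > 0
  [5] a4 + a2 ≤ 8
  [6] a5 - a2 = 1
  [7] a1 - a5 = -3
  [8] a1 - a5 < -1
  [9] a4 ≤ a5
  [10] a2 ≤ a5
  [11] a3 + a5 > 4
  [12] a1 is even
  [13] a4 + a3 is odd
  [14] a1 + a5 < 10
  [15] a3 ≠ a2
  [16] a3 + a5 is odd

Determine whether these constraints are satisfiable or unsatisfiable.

Try a1 = 2, a2 = 4, a3 = 0, a4 = 3, a5 = 5.
Check constraint 1: a5 - a4 = 2; constraint 2: a2 + a4 = 7. The remaining constraints are straightforward to verify.

Satisfiable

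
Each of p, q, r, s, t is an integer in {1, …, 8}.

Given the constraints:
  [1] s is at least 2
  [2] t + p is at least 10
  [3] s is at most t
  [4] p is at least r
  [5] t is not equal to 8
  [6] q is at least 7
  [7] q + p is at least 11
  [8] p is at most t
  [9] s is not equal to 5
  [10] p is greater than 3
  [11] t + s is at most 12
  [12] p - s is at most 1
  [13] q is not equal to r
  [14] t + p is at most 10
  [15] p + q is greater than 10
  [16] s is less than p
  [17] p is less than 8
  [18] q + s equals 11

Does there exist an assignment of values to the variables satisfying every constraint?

Satisfiable

Setting (p, q, r, s, t) = (4, 8, 2, 3, 6) satisfies everything: constraint 2: t + p = 10; constraint 7: q + p = 12; constraint 11: t + s = 9, and the others follow.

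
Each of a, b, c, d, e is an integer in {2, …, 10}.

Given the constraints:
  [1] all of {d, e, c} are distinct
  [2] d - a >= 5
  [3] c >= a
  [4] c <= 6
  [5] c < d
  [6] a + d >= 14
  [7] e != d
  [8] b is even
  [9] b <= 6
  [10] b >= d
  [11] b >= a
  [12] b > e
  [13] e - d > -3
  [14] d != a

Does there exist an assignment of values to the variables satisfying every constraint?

Unsatisfiable

From constraints 3 and 4: a ≤ c ≤ 6. From constraints 9 and 10: d ≤ b ≤ 6. Hence a + d ≤ 12. But constraint 6 requires a + d ≥ 14, and 14 > 12. Contradiction.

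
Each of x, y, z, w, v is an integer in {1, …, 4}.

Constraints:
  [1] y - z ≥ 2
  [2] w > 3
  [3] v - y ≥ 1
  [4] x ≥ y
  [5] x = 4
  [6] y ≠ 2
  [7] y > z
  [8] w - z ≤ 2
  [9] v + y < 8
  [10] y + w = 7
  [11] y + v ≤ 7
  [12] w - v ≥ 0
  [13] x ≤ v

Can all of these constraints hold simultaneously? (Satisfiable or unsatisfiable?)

Unsatisfiable

Constraints 1, 3, 8, and 12 give y − z ≥ 2, z − w ≥ -2, w − v ≥ 0, v − y ≥ 1.
Adding all 4 inequalities: the left sides telescope to 0, and the right sides sum to 2 + (-2) + 0 + 1 = 1. So 0 ≥ 1, which is false.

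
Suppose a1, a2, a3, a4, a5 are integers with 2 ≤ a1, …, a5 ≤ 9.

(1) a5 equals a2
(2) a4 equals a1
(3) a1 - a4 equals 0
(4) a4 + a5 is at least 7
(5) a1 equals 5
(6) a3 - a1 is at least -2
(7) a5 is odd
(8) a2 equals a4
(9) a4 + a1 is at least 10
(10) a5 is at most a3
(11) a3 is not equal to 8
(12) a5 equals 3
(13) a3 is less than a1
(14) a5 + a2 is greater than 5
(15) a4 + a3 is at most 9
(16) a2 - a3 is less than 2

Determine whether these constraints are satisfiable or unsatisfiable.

Unsatisfiable

Constraint 12 fixes a5 = 3 and constraint 5 fixes a1 = 5. Constraints 1, 2, and 8 give a5 = a2 = a4 = a1, so a5 = a1. But 3 ≠ 5 — contradiction.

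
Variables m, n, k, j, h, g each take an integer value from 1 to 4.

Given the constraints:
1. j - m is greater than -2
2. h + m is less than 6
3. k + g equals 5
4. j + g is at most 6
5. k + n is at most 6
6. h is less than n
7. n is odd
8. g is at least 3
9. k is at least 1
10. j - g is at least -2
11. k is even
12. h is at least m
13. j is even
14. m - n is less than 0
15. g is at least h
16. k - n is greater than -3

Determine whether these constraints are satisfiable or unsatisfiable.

Setting (m, n, k, j, h, g) = (2, 3, 2, 2, 2, 3) satisfies everything: constraint 1: j - m = 0; constraint 2: h + m = 4; constraint 3: k + g = 5, and the others follow.

Satisfiable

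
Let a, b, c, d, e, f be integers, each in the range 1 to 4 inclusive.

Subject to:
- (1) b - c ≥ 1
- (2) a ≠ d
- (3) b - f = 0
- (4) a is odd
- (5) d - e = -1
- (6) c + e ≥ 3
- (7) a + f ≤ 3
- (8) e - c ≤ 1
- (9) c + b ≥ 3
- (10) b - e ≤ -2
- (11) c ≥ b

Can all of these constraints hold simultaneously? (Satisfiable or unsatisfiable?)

Unsatisfiable

Constraints 1, 8, and 10 give c − e ≥ -1, e − b ≥ 2, b − c ≥ 1.
Adding all 3 inequalities: the left sides telescope to 0, and the right sides sum to (-1) + 2 + 1 = 2. So 0 ≥ 2, which is false.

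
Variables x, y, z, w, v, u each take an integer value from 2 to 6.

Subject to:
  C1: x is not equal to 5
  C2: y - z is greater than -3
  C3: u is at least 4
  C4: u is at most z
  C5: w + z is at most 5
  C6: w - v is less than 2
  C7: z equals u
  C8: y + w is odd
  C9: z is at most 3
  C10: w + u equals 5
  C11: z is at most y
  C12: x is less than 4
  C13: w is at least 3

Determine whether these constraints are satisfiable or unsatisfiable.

Unsatisfiable

From constraint 13: w ≥ 3. From constraints 3 and 4: z ≥ u ≥ 4. Hence w + z ≥ 7. But constraint 5 requires w + z ≤ 5, and 5 < 7. Contradiction.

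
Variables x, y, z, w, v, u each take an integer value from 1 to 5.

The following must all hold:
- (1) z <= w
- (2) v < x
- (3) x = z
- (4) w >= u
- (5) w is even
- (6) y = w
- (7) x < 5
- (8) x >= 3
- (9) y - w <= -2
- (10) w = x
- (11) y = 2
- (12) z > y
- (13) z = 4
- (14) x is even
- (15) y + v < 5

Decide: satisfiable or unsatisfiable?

Constraint 11 fixes y = 2 and constraint 13 fixes z = 4. Constraints 3, 6, and 10 give y = w = x = z, so y = z. But 2 ≠ 4 — contradiction.

Unsatisfiable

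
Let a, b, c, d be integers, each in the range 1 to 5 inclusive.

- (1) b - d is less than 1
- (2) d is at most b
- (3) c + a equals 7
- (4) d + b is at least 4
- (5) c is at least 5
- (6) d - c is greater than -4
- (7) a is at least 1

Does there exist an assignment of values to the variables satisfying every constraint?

Satisfiable

Setting (a, b, c, d) = (2, 3, 5, 3) satisfies everything: constraint 1: b - d = 0; constraint 3: c + a = 7; constraint 4: d + b = 6, and the others follow.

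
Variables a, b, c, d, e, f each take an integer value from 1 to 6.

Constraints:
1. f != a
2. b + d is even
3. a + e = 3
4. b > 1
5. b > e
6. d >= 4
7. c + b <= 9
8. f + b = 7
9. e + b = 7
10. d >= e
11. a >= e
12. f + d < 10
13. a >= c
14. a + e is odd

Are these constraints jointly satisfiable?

Satisfiable

Try a = 2, b = 6, c = 1, d = 6, e = 1, f = 1.
Check constraint 3: a + e = 3; constraint 7: c + b = 7; constraint 8: f + b = 7. The remaining constraints are straightforward to verify.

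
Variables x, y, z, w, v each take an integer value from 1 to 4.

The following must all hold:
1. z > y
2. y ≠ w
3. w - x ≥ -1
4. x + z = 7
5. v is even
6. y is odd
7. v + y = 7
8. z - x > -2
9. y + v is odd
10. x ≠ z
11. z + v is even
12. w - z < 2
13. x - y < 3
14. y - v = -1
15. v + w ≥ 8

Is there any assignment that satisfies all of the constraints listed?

Take x = 3, y = 3, z = 4, w = 4, v = 4. Then constraint 3: w - x = 1; constraint 4: x + z = 7, and every other listed constraint is also met.

Satisfiable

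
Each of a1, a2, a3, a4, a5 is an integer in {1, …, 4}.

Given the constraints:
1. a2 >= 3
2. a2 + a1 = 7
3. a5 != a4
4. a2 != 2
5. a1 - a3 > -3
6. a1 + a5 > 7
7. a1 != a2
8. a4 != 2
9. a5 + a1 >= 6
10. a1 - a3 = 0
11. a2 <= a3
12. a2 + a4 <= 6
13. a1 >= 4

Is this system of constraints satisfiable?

Satisfiable

Take a1 = 4, a2 = 3, a3 = 4, a4 = 1, a5 = 4. Then constraint 2: a2 + a1 = 7; constraint 5: a1 - a3 = 0, and every other listed constraint is also met.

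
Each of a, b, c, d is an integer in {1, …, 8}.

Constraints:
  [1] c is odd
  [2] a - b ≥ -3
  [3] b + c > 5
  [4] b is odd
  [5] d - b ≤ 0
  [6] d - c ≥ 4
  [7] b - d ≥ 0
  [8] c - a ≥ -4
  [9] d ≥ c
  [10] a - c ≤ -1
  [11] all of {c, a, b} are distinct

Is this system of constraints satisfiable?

Constraints 2, 5, 6, and 10 give b − d ≥ 0, d − c ≥ 4, c − a ≥ 1, a − b ≥ -3.
Adding all 4 inequalities: the left sides telescope to 0, and the right sides sum to 0 + 4 + 1 + (-3) = 2. So 0 ≥ 2, which is false.

Unsatisfiable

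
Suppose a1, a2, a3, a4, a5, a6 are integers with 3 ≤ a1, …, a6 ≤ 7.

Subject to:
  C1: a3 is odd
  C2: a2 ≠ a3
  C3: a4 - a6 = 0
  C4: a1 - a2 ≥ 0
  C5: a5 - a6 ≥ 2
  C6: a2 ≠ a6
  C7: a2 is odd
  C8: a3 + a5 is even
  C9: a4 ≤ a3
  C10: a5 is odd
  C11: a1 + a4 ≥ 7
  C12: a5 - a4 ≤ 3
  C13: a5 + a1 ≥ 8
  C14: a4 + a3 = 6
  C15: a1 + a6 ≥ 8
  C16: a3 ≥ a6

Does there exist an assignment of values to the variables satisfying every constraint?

Satisfiable

Take a1 = 6, a2 = 5, a3 = 3, a4 = 3, a5 = 5, a6 = 3. Then constraint 3: a4 - a6 = 0; constraint 4: a1 - a2 = 1, and every other listed constraint is also met.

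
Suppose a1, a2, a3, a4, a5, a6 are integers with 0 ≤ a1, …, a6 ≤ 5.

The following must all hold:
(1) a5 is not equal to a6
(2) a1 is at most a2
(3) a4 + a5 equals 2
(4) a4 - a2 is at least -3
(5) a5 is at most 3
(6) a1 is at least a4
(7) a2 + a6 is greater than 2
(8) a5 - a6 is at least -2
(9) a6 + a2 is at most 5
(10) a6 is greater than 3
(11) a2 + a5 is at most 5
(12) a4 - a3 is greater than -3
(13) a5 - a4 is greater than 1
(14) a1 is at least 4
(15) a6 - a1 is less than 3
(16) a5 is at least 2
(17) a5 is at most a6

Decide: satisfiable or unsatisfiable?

Unsatisfiable

From constraints 16 and 17: a6 ≥ a5 ≥ 2. From constraints 2 and 14: a2 ≥ a1 ≥ 4. Hence a6 + a2 ≥ 6. But constraint 9 requires a6 + a2 ≤ 5, and 5 < 6. Contradiction.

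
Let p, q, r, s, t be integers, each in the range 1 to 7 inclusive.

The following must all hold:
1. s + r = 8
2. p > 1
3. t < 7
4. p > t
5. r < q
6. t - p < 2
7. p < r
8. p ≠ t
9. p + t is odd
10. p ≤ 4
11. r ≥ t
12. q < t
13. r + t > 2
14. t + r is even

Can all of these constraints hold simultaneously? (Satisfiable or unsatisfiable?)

Constraints 4, 5, 7, and 12 give r < q, q < t, t < p, p < r. Chaining: r < q < t < p < r, which forces r < r — impossible.

Unsatisfiable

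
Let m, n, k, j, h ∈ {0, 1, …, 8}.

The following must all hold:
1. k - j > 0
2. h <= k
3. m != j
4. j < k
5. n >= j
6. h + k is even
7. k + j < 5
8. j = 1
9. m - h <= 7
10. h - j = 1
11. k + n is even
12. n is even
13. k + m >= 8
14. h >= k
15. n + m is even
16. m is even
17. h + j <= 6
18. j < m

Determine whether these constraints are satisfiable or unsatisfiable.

Try m = 6, n = 2, k = 2, j = 1, h = 2.
Check constraint 1: k - j = 1; constraint 7: k + j = 3. The remaining constraints are straightforward to verify.

Satisfiable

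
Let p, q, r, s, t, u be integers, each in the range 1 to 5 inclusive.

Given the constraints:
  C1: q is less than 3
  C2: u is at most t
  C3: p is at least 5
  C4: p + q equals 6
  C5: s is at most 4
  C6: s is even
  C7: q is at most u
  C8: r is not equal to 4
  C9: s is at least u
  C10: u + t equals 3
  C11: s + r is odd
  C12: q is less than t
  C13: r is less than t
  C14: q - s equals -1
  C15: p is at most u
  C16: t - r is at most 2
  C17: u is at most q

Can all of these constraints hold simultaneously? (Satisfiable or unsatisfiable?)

Unsatisfiable

From constraints 3 and 15: u ≥ p and p ≥ 5, so u ≥ 5. From constraints 5 and 9: u ≤ s and s ≤ 4, so u ≤ 4. But 4 < 5, so no value of u works.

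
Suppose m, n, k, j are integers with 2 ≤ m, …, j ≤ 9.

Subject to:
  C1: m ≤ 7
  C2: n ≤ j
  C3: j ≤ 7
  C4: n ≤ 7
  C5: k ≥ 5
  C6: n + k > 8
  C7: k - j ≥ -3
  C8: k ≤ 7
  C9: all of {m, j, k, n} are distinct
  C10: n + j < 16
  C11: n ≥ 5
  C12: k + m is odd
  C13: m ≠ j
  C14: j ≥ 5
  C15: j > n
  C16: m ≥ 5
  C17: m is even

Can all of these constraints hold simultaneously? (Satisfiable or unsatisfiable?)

Constraints 1, 3, 4, 5, 8, 11, 14, and 16 confine each of m, j, k, n to the 3 values {5, …, 7}.
Constraint 9 requires all 4 of them to be distinct, but only 3 values are available — impossible by the pigeonhole principle.

Unsatisfiable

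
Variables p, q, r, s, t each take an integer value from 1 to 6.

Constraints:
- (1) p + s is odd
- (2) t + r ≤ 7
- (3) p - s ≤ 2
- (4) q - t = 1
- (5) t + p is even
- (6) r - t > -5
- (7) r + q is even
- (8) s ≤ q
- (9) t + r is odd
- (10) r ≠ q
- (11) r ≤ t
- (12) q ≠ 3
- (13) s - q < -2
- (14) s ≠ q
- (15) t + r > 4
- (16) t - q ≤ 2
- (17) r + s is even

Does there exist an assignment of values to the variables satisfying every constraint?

Try p = 2, q = 5, r = 1, s = 1, t = 4.
Check constraint 2: t + r = 5; constraint 3: p - s = 1; constraint 4: q - t = 1. The remaining constraints are straightforward to verify.

Satisfiable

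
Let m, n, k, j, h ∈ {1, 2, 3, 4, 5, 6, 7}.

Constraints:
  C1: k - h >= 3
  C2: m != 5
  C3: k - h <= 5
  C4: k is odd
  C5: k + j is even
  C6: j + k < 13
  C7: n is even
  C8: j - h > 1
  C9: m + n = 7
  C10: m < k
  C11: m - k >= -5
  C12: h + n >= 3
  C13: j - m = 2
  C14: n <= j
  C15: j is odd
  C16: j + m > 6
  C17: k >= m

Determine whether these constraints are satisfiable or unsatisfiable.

Take m = 3, n = 4, k = 5, j = 5, h = 1. Then constraint 1: k - h = 4; constraint 3: k - h = 4, and every other listed constraint is also met.

Satisfiable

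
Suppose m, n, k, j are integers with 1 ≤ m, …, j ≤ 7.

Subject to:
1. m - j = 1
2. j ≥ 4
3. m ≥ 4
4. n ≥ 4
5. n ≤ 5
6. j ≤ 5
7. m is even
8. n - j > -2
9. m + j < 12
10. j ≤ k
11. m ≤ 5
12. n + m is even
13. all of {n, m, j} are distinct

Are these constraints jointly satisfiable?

Unsatisfiable

Constraints 2, 3, 4, 5, 6, and 11 confine each of n, m, j to the 2 values {4, 5}.
Constraint 13 requires all 3 of them to be distinct, but only 2 values are available — impossible by the pigeonhole principle.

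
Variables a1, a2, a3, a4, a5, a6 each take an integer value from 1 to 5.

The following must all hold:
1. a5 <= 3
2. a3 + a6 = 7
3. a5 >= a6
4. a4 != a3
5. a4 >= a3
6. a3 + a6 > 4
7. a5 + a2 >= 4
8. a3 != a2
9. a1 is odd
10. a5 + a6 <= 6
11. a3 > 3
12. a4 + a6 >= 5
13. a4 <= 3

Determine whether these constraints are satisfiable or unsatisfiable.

From constraints 5 and 13: a3 ≤ a4 ≤ 3. From constraints 1 and 3: a6 ≤ a5 ≤ 3. Hence a3 + a6 ≤ 6. But constraint 2 requires a3 + a6 = 7, and 7 > 6. Contradiction.

Unsatisfiable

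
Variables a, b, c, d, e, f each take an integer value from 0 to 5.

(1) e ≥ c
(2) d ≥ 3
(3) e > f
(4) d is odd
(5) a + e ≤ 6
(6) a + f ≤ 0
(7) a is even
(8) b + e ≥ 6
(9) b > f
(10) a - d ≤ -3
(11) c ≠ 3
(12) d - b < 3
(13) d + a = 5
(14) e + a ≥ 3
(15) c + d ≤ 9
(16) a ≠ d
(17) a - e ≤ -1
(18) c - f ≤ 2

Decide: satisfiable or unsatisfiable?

Satisfiable

Setting (a, b, c, d, e, f) = (0, 5, 1, 5, 3, 0) satisfies everything: constraint 5: a + e = 3; constraint 6: a + f = 0, and the others follow.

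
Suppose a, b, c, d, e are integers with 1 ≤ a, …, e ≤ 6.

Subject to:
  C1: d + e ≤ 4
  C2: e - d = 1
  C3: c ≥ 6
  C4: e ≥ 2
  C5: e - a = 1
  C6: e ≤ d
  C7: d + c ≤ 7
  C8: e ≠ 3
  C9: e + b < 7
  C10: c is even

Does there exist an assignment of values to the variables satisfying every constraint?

Unsatisfiable

From constraints 4 and 6: d ≥ e ≥ 2. From constraint 3: c ≥ 6. Hence d + c ≥ 8. But constraint 7 requires d + c ≤ 7, and 7 < 8. Contradiction.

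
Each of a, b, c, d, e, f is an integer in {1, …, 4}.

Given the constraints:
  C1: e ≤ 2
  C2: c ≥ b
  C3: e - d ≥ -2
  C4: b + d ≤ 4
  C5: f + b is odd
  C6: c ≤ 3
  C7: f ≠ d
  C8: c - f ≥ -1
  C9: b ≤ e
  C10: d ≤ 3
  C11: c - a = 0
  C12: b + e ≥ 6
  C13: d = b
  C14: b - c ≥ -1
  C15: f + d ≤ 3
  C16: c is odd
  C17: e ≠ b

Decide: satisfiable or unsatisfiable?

Unsatisfiable

From constraints 2 and 6: b ≤ c ≤ 3. From constraint 1: e ≤ 2. Hence b + e ≤ 5. But constraint 12 requires b + e ≥ 6, and 6 > 5. Contradiction.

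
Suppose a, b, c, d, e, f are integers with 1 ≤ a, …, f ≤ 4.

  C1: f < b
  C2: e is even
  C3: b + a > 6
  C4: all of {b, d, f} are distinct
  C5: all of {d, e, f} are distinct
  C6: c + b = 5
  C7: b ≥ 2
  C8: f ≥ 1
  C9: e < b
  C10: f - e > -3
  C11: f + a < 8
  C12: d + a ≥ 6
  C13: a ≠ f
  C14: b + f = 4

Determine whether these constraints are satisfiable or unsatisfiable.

Satisfiable

The assignment a = 4, b = 3, c = 2, d = 4, e = 2, f = 1 works:
  constraint 3 holds since b + a = 7.
  constraint 6 holds since c + b = 5.
  constraint 10 holds since f - e = -1.
The rest check out directly.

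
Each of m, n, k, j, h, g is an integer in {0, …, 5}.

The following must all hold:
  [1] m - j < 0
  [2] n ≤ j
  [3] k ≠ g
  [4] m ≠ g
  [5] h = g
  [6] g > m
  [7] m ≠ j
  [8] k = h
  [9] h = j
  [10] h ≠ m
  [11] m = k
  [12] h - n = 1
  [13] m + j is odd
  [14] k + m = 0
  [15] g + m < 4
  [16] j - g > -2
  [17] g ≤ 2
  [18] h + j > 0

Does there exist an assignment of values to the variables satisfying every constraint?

From constraints 8, 9, and 11, m = k = h = j, so m = j. But constraint 7 says m ≠ j. Contradiction.

Unsatisfiable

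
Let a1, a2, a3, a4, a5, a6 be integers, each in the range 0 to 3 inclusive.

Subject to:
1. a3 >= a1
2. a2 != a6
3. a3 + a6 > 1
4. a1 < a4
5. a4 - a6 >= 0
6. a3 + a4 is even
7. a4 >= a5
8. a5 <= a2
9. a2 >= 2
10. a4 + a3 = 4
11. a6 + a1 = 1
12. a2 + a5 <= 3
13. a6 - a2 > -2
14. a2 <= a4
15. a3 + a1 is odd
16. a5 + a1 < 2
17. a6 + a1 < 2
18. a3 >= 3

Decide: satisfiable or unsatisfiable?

From constraints 9 and 14: a4 ≥ a2 ≥ 2. From constraint 18: a3 ≥ 3. Hence a4 + a3 ≥ 5. But constraint 10 requires a4 + a3 = 4, and 4 < 5. Contradiction.

Unsatisfiable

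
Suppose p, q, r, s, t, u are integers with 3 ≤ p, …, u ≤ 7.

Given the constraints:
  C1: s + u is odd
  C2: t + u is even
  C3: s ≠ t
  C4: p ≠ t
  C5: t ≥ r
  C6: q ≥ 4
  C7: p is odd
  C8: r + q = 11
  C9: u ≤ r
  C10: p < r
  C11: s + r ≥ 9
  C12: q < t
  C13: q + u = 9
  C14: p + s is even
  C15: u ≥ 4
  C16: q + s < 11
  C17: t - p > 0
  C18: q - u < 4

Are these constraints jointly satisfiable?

Satisfiable

Setting (p, q, r, s, t, u) = (3, 5, 6, 3, 6, 4) satisfies everything: constraint 8: r + q = 11; constraint 11: s + r = 9; constraint 13: q + u = 9, and the others follow.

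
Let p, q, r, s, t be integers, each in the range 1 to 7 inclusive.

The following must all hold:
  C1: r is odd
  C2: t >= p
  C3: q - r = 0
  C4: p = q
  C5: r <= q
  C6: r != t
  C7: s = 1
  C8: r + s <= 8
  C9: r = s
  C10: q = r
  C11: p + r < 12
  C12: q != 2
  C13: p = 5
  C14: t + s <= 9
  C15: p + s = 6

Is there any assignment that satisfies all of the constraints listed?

Constraint 13 fixes p = 5 and constraint 7 fixes s = 1. Constraints 4, 9, and 10 give p = q = r = s, so p = s. But 5 ≠ 1 — contradiction.

Unsatisfiable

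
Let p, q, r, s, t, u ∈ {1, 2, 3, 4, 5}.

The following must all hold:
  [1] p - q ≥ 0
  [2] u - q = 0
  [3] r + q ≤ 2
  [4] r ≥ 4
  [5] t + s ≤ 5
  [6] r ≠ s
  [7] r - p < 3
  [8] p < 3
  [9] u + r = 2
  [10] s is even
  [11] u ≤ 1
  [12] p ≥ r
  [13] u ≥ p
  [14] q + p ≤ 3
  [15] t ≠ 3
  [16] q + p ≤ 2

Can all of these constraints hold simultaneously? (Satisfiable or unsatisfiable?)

From constraints 4 and 12: p ≥ r and r ≥ 4, so p ≥ 4. From constraints 11 and 13: p ≤ u and u ≤ 1, so p ≤ 1. But 1 < 4, so no value of p works.

Unsatisfiable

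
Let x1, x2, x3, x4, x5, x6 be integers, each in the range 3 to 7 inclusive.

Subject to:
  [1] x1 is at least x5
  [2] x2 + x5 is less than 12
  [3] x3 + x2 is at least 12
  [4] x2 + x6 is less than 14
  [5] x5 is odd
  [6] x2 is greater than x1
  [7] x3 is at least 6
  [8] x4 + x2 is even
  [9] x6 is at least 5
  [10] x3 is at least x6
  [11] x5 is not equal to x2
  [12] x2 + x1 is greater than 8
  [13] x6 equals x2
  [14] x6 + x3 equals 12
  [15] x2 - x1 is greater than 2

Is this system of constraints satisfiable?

One satisfying assignment is x1 = 3, x2 = 6, x3 = 6, x4 = 6, x5 = 3, x6 = 6.
For the less obvious constraints — constraint 2: x2 + x5 = 9; constraint 3: x3 + x2 = 12 — and the others hold by inspection.

Satisfiable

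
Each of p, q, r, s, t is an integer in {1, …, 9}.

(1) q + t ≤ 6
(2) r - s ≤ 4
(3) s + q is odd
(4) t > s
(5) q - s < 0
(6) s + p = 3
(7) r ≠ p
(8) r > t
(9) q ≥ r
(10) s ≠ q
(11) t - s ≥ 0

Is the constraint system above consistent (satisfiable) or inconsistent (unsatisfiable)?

Unsatisfiable

Constraints 4, 5, 8, and 9 give s < t, t < r, r ≤ q, q < s. Chaining: s < t < r ≤ q < s, which forces s < s — impossible.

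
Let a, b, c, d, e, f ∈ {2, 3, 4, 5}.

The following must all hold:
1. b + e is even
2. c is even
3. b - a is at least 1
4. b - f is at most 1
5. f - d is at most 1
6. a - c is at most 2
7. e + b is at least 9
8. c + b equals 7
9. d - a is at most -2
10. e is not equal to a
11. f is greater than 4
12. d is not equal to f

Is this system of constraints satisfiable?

Constraints 3, 4, 5, and 9 give a − d ≥ 2, d − f ≥ -1, f − b ≥ -1, b − a ≥ 1.
Adding all 4 inequalities: the left sides telescope to 0, and the right sides sum to 2 + (-1) + (-1) + 1 = 1. So 0 ≥ 1, which is false.

Unsatisfiable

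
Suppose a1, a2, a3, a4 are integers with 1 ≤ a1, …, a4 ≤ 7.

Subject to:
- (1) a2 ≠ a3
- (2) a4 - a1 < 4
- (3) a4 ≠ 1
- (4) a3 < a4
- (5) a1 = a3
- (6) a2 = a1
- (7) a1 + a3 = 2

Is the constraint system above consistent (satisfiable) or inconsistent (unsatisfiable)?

Unsatisfiable

From constraints 5 and 6, a2 = a1 = a3, so a2 = a3. But constraint 1 says a2 ≠ a3. Contradiction.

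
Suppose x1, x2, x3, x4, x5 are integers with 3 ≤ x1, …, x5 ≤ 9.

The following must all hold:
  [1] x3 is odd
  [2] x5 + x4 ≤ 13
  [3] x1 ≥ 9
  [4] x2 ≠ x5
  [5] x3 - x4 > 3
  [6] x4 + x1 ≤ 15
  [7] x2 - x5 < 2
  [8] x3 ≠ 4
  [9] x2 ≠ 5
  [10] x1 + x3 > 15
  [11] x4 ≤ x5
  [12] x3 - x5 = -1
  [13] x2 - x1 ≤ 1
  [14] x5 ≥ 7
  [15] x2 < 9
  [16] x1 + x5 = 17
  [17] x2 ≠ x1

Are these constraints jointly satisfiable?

Satisfiable

One satisfying assignment is x1 = 9, x2 = 7, x3 = 7, x4 = 3, x5 = 8.
For the less obvious constraints — constraint 2: x5 + x4 = 11; constraint 5: x3 - x4 = 4; constraint 6: x4 + x1 = 12 — and the others hold by inspection.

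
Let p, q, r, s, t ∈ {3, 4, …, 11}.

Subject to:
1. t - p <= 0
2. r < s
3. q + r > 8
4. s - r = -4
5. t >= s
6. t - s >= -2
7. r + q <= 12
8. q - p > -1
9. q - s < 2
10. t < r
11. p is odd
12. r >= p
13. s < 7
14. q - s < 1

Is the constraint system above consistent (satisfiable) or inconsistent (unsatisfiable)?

Unsatisfiable

Constraints 1, 2, 5, and 12 give p ≤ r, r < s, s ≤ t, t ≤ p. Chaining: p ≤ r < s ≤ t ≤ p, which forces p < p — impossible.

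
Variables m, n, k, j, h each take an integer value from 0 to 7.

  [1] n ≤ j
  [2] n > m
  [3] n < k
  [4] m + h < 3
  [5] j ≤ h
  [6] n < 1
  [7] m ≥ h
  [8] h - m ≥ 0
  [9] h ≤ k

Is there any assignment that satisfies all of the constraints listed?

Constraints 1, 2, 5, and 7 give n ≤ j, j ≤ h, h ≤ m, m < n. Chaining: n ≤ j ≤ h ≤ m < n, which forces n < n — impossible.

Unsatisfiable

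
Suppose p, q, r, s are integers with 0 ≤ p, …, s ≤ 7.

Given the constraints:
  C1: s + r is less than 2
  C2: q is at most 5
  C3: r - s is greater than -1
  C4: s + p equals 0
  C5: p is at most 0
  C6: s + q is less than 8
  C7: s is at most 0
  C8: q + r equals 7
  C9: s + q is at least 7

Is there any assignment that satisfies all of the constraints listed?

Unsatisfiable

From constraint 7: s ≤ 0. From constraint 2: q ≤ 5. Hence s + q ≤ 5. But constraint 9 requires s + q ≥ 7, and 7 > 5. Contradiction.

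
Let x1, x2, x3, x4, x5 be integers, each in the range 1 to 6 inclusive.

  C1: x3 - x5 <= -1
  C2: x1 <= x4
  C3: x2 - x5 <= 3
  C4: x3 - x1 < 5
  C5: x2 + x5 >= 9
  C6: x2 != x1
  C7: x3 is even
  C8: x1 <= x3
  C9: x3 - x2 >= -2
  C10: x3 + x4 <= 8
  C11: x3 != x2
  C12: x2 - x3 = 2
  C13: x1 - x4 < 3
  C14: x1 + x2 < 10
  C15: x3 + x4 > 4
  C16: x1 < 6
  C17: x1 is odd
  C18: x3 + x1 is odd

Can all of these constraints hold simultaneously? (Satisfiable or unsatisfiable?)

Satisfiable

One satisfying assignment is x1 = 1, x2 = 6, x3 = 4, x4 = 1, x5 = 6.
For the less obvious constraints — constraint 1: x3 - x5 = -2; constraint 3: x2 - x5 = 0; constraint 4: x3 - x1 = 3 — and the others hold by inspection.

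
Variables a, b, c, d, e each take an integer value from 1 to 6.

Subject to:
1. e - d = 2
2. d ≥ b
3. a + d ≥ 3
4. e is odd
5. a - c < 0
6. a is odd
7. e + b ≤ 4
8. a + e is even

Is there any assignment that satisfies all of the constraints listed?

Try a = 3, b = 1, c = 4, d = 1, e = 3.
Check constraint 1: e - d = 2; constraint 3: a + d = 4; constraint 5: a - c = -1. The remaining constraints are straightforward to verify.

Satisfiable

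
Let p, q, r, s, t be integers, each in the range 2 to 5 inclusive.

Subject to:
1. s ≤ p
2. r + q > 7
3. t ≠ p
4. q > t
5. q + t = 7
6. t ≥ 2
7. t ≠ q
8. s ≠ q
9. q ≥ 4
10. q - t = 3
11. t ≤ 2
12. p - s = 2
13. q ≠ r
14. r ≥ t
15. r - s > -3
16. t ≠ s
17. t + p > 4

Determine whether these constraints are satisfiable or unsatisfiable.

Satisfiable

The assignment p = 5, q = 5, r = 3, s = 3, t = 2 works:
  constraint 2 holds since r + q = 8.
  constraint 5 holds since q + t = 7.
  constraint 10 holds since q - t = 3.
The rest check out directly.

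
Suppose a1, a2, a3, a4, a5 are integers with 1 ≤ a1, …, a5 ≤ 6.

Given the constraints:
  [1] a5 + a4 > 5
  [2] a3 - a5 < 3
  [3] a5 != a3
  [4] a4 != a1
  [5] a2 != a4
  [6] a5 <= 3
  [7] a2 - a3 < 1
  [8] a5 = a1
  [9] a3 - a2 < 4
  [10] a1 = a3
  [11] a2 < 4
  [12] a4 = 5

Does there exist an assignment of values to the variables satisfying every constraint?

Unsatisfiable

From constraints 8 and 10, a5 = a1 = a3, so a5 = a3. But constraint 3 says a5 ≠ a3. Contradiction.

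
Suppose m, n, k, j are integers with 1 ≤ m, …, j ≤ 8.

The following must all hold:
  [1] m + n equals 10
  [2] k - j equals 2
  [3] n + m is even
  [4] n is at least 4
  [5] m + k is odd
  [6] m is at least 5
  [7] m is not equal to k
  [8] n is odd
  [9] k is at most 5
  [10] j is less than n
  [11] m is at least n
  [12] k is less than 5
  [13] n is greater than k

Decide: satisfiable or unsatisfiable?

Satisfiable

The assignment m = 5, n = 5, k = 4, j = 2 works:
  constraint 1 holds since m + n = 10.
  constraint 2 holds since k - j = 2.
  constraint 3 holds since n + m = 10 is even.
The rest check out directly.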